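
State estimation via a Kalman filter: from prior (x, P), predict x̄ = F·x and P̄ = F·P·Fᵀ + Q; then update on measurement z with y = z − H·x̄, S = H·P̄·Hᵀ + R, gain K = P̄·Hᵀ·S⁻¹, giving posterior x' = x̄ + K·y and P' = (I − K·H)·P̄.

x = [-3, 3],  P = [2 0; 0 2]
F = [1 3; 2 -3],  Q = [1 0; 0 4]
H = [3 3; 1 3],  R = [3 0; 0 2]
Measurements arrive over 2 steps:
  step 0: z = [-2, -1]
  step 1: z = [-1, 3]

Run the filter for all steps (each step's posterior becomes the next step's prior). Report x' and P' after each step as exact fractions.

step 0: x' = [-194/1111, -477/1111], P' = [6552/5555 -3934/5555; -3934/5555 3098/5555]
step 1: x' = [-2667208/1448629, 2276107/1448629], P' = [3589960/4345887 -729158/1448629; -729158/1448629 635686/1448629]

step 0: x̄ = F·x = [6, -15]
step 0: P̄ = F·P·Fᵀ + Q = [21 -14; -14 30]
step 0: y = z − H·x̄ = [25, 38]
step 0: S = H·P̄·Hᵀ + R = [210 165; 165 209]
step 0: K = P̄·Hᵀ·S⁻¹ = [238/505 -525/1111; -76/505 536/1111]
step 0: x' = x̄ + K·y = [-194/1111, -477/1111]
step 0: P' = (I − K·H)·P̄ = [6552/5555 -3934/5555; -3934/5555 3098/5555]
step 1: x̄ = F·x = [-1625/1111, 1043/1111]
step 1: P̄ = F·P·Fᵀ + Q = [3277/1111 -5316/1111; -5316/1111 123518/5555]
step 1: y = z − H·x̄ = [635/1111, 1829/1111]
step 1: S = H·P̄·Hᵀ + R = [797352/5555 841857/5555; 841857/5555 979677/5555]
step 1: K = P̄·Hᵀ·S⁻¹ = [1402486/4345887 -1486231/4345887; -93472/1448629 588950/1448629]
step 1: x' = x̄ + K·y = [-2667208/1448629, 2276107/1448629]
step 1: P' = (I − K·H)·P̄ = [3589960/4345887 -729158/1448629; -729158/1448629 635686/1448629]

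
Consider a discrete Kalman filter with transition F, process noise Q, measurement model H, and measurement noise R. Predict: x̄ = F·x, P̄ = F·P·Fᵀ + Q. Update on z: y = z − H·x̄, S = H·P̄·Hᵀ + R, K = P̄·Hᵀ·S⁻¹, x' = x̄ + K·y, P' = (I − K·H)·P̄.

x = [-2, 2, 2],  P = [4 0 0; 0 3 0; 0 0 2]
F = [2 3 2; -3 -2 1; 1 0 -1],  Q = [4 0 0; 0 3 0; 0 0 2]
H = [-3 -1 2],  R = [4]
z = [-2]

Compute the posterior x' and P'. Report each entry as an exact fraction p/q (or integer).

x' = [-41/13, 85/13, -34/13]
P' = [837/52 -1415/52 257/26; -1415/52 18203/364 -2845/182; 257/26 -2845/182 647/91]

x̄ = F·x = [6, 4, -4]
P̄ = F·P·Fᵀ + Q = [55 -38 4; -38 53 -14; 4 -14 8]
y = z − H·x̄ = [28]
S = H·P̄·Hᵀ + R = [364]
K = P̄·Hᵀ·S⁻¹ = [-17/52; 33/364; 9/182]
x' = x̄ + K·y = [-41/13, 85/13, -34/13]
P' = (I − K·H)·P̄ = [837/52 -1415/52 257/26; -1415/52 18203/364 -2845/182; 257/26 -2845/182 647/91]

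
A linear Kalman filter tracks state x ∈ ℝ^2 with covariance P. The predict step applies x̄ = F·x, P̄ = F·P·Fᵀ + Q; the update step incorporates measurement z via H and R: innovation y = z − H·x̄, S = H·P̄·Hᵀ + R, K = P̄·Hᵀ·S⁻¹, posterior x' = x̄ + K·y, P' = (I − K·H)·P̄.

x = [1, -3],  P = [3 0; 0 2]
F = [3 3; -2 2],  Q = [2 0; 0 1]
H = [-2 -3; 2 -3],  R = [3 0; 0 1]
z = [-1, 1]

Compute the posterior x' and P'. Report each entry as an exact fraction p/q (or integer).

x̄ = F·x = [-6, -8]
P̄ = F·P·Fᵀ + Q = [47 -6; -6 21]
y = z − H·x̄ = [-37, -11]
S = H·P̄·Hᵀ + R = [308 1; 1 450]
K = P̄·Hᵀ·S⁻¹ = [-34312/138599 34572/138599; -22875/138599 -23049/138599]
x' = x̄ + K·y = [57658/138599, -8878/138599]
P' = (I − K·H)·P̄ = [34377/138599 11394/138599; 11394/138599 15279/138599]

x' = [57658/138599, -8878/138599]
P' = [34377/138599 11394/138599; 11394/138599 15279/138599]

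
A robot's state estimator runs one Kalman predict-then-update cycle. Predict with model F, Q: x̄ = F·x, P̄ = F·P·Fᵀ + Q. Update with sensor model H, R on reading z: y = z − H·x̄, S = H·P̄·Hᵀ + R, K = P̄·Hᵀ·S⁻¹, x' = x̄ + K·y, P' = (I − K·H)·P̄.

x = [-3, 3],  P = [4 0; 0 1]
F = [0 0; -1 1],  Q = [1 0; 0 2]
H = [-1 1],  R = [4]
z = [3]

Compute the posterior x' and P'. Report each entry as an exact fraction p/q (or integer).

x' = [1/4, 17/4]
P' = [11/12 7/12; 7/12 35/12]

x̄ = F·x = [0, 6]
P̄ = F·P·Fᵀ + Q = [1 0; 0 7]
y = z − H·x̄ = [-3]
S = H·P̄·Hᵀ + R = [12]
K = P̄·Hᵀ·S⁻¹ = [-1/12; 7/12]
x' = x̄ + K·y = [1/4, 17/4]
P' = (I − K·H)·P̄ = [11/12 7/12; 7/12 35/12]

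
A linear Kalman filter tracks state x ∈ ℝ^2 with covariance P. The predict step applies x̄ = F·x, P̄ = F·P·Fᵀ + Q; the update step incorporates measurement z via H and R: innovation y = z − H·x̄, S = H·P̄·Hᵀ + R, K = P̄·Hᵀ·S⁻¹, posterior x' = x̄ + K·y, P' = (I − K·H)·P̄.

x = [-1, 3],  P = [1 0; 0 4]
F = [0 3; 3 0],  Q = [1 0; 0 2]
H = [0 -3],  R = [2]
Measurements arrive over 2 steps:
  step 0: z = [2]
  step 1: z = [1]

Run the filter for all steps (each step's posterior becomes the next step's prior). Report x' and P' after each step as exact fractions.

step 0: x' = [9, -72/101], P' = [37 0; 0 22/101]
step 1: x' = [-216/101, -951/3017], P' = [299/101 0; 0 670/3017]

step 0: x̄ = F·x = [9, -3]
step 0: P̄ = F·P·Fᵀ + Q = [37 0; 0 11]
step 0: y = z − H·x̄ = [-7]
step 0: S = H·P̄·Hᵀ + R = [101]
step 0: K = P̄·Hᵀ·S⁻¹ = [0; -33/101]
step 0: x' = x̄ + K·y = [9, -72/101]
step 0: P' = (I − K·H)·P̄ = [37 0; 0 22/101]
step 1: x̄ = F·x = [-216/101, 27]
step 1: P̄ = F·P·Fᵀ + Q = [299/101 0; 0 335]
step 1: y = z − H·x̄ = [82]
step 1: S = H·P̄·Hᵀ + R = [3017]
step 1: K = P̄·Hᵀ·S⁻¹ = [0; -1005/3017]
step 1: x' = x̄ + K·y = [-216/101, -951/3017]
step 1: P' = (I − K·H)·P̄ = [299/101 0; 0 670/3017]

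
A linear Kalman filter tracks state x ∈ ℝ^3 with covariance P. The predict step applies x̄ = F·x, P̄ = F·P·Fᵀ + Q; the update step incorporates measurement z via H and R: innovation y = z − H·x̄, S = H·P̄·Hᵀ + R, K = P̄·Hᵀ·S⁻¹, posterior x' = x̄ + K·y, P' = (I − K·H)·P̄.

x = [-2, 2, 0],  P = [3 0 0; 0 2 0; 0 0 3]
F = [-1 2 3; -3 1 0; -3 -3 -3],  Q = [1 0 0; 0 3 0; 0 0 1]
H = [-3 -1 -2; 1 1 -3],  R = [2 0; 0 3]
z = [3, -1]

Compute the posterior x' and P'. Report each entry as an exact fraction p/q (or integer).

x̄ = F·x = [6, 8, 0]
P̄ = F·P·Fᵀ + Q = [39 13 -30; 13 32 21; -30 21 73]
y = z − H·x̄ = [29, -15]
S = H·P̄·Hᵀ + R = [479 48; 48 811]
K = P̄·Hᵀ·S⁻¹ = [-63586/386165 71378/386165; -6983/29705 -246/29705; -51503/386165 -105516/386165]
x' = x̄ + K·y = [-597674/386165, 38823/29705, 89153/386165]
P' = (I − K·H)·P̄ = [473739/386165 -67713/29705 -206888/386165; -67713/29705 12081/2285 30026/29705; -206888/386165 30026/29705 166666/386165]

x' = [-597674/386165, 38823/29705, 89153/386165]
P' = [473739/386165 -67713/29705 -206888/386165; -67713/29705 12081/2285 30026/29705; -206888/386165 30026/29705 166666/386165]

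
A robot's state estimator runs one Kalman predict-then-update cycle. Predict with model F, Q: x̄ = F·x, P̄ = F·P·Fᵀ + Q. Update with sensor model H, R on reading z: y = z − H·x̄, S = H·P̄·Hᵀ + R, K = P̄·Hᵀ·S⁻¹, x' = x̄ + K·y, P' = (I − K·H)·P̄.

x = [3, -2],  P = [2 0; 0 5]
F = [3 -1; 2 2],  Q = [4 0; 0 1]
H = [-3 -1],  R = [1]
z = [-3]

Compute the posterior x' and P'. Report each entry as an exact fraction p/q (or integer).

x̄ = F·x = [11, 2]
P̄ = F·P·Fᵀ + Q = [27 2; 2 29]
y = z − H·x̄ = [32]
S = H·P̄·Hᵀ + R = [285]
K = P̄·Hᵀ·S⁻¹ = [-83/285; -7/57]
x' = x̄ + K·y = [479/285, -110/57]
P' = (I − K·H)·P̄ = [806/285 -467/57; -467/57 1408/57]

x' = [479/285, -110/57]
P' = [806/285 -467/57; -467/57 1408/57]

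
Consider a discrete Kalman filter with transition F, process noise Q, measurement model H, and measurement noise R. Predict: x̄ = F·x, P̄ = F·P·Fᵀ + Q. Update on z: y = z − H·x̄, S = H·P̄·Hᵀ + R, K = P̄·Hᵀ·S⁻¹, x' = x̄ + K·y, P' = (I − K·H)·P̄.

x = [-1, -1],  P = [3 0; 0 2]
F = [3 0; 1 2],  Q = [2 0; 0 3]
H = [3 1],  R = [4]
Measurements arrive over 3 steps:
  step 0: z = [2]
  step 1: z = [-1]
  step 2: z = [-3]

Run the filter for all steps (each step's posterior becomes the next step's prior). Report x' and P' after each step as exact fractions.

step 0: x̄ = F·x = [-3, -3]
step 0: P̄ = F·P·Fᵀ + Q = [29 9; 9 14]
step 0: y = z − H·x̄ = [14]
step 0: S = H·P̄·Hᵀ + R = [333]
step 0: K = P̄·Hᵀ·S⁻¹ = [32/111; 41/333]
step 0: x' = x̄ + K·y = [115/111, -425/333]
step 0: P' = (I − K·H)·P̄ = [49/37 -313/111; -313/111 2981/333]
step 1: x̄ = F·x = [115/37, -505/333]
step 1: P̄ = F·P·Fᵀ + Q = [515/37 -479/37; -479/37 9608/333]
step 1: y = z − H·x̄ = [-2933/333]
step 1: S = H·P̄·Hᵀ + R = [26789/333]
step 1: K = P̄·Hᵀ·S⁻¹ = [9594/26789; -475/3827]
step 1: x' = x̄ + K·y = [-177/3827, -1620/3827]
step 1: P' = (I − K·H)·P̄ = [96463/26789 -35859/3827; -35859/3827 105677/3827]
step 2: x̄ = F·x = [-531/3827, -3417/3827]
step 2: P̄ = F·P·Fᵀ + Q = [921745/26789 -1216689/26789; -1216689/26789 2131734/26789]
step 2: y = z − H·x̄ = [-6471/3827]
step 2: S = H·P̄·Hᵀ + R = [3234461/26789]
step 2: K = P̄·Hᵀ·S⁻¹ = [1548546/3234461; -1518333/3234461]
step 2: x' = x̄ + K·y = [-3067191/3234461, -320622/3234461]
step 2: P' = (I − K·H)·P̄ = [21775861/3234461 -59133399/3234461; -59133399/3234461 171326865/3234461]

step 0: x' = [115/111, -425/333], P' = [49/37 -313/111; -313/111 2981/333]
step 1: x' = [-177/3827, -1620/3827], P' = [96463/26789 -35859/3827; -35859/3827 105677/3827]
step 2: x' = [-3067191/3234461, -320622/3234461], P' = [21775861/3234461 -59133399/3234461; -59133399/3234461 171326865/3234461]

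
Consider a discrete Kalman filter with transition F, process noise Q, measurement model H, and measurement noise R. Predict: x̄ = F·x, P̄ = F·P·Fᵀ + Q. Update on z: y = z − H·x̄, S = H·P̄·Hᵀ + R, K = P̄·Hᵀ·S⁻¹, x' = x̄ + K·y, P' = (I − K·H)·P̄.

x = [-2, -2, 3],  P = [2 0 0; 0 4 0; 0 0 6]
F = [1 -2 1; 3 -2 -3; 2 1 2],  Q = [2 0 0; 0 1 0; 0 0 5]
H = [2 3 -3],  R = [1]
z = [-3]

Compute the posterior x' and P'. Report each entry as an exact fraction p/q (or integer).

x̄ = F·x = [5, -11, 0]
P̄ = F·P·Fᵀ + Q = [26 4 8; 4 89 -32; 8 -32 41]
y = z − H·x̄ = [20]
S = H·P̄·Hᵀ + R = [1803]
K = P̄·Hᵀ·S⁻¹ = [40/1803; 371/1803; -203/1803]
x' = x̄ + K·y = [9815/1803, -12413/1803, -4060/1803]
P' = (I − K·H)·P̄ = [45278/1803 -7628/1803 22544/1803; -7628/1803 22826/1803 17617/1803; 22544/1803 17617/1803 32714/1803]

x' = [9815/1803, -12413/1803, -4060/1803]
P' = [45278/1803 -7628/1803 22544/1803; -7628/1803 22826/1803 17617/1803; 22544/1803 17617/1803 32714/1803]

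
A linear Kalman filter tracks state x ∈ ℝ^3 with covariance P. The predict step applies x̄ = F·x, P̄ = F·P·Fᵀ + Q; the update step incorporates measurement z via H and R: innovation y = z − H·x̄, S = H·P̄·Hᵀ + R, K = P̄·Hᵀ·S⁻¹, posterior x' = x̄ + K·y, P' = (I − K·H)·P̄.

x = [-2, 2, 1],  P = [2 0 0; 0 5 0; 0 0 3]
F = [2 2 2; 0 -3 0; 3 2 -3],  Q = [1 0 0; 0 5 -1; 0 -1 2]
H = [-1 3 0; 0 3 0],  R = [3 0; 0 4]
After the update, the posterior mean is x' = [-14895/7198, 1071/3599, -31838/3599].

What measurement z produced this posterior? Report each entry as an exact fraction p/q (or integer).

z = [3, 1]

x̄ = F·x = [2, -6, -5]
P̄ = F·P·Fᵀ + Q = [41 -30 14; -30 50 -31; 14 -31 67]
S = H·P̄·Hᵀ + R = [674 540; 540 454]
K = P̄·Hᵀ·S⁻¹ = [-5437/7198 2520/3599; 180/3599 975/3599; 821/7198 -2451/7198]
x' − x̄ = [-29291/7198, 22665/3599, -13843/3599] = K·y
y = (KᵀK)⁻¹·Kᵀ·(x' − x̄) = [23, 19]
z = y + H·x̄ = [23, 19] + [-20, -18] = [3, 1]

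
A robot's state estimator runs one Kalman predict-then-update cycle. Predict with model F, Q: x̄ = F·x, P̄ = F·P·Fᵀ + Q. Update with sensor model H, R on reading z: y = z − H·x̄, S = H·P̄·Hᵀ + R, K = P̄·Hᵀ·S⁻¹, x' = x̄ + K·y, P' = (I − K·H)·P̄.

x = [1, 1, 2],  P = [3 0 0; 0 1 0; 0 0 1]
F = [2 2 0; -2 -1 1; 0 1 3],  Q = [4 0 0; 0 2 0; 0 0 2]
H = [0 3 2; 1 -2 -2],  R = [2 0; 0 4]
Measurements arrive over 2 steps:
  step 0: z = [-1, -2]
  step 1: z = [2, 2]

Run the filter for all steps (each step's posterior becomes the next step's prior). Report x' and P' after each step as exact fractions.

step 0: x̄ = F·x = [4, -1, 7]
step 0: P̄ = F·P·Fᵀ + Q = [20 -14 2; -14 16 2; 2 2 12]
step 0: y = z − H·x̄ = [-12, 6]
step 0: S = H·P̄·Hᵀ + R = [218 -202; -202 200]
step 0: K = P̄·Hᵀ·S⁻¹ = [322/699 479/699; 25/233 -33/233; 187/699 98/699]
step 0: x' = x̄ + K·y = [602/233, -731/233, 1079/233]
step 0: P' = (I − K·H)·P̄ = [5140/699 -860/233 4192/699; -860/233 778/233 -1142/233; 4192/699 -1142/233 5326/699]
step 1: x̄ = F·x = [-258/233, 606/233, 2506/233]
step 1: P̄ = F·P·Fᵀ + Q = [12052/699 -8216/699 1368/233; -8216/699 9382/699 168/233; 1368/233 168/233 10370/233]
step 1: y = z − H·x̄ = [-6364/233, 6948/233]
step 1: S = H·P̄·Hᵀ + R = [72108/233 -67404/233; -67404/233 197296/699]
step 1: K = P̄·Hᵀ·S⁻¹ = [76583/160065 10549/17785; 8267/160065 -3163/35570; 55301/160065 968/17785]
step 1: x' = x̄ + K·y = [562142/160065, -233932/160065, 470894/160065]
step 1: P' = (I − K·H)·P̄ = [1807016/160065 -1274086/160065 1987712/160065; -1274086/160065 1233686/160065 -1842262/160065; 1987712/160065 -1842262/160065 2818694/160065]

step 0: x' = [602/233, -731/233, 1079/233], P' = [5140/699 -860/233 4192/699; -860/233 778/233 -1142/233; 4192/699 -1142/233 5326/699]
step 1: x' = [562142/160065, -233932/160065, 470894/160065], P' = [1807016/160065 -1274086/160065 1987712/160065; -1274086/160065 1233686/160065 -1842262/160065; 1987712/160065 -1842262/160065 2818694/160065]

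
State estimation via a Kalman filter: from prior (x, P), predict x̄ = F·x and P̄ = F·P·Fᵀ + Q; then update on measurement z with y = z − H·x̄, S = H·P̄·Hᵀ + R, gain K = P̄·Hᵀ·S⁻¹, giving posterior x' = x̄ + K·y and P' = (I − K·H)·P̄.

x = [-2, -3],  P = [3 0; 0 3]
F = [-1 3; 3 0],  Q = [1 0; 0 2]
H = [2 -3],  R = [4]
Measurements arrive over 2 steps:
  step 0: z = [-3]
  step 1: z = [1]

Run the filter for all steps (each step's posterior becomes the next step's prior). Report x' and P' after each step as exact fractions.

step 0: x' = [-586/71, -321/71], P' = [7486/497 696/71; 696/71 484/71]
step 1: x' = [187873/99398, 81735/99398], P' = [399375/49699 273864/49699; 273864/49699 209630/49699]

step 0: x̄ = F·x = [-7, -6]
step 0: P̄ = F·P·Fᵀ + Q = [31 -9; -9 29]
step 0: y = z − H·x̄ = [-7]
step 0: S = H·P̄·Hᵀ + R = [497]
step 0: K = P̄·Hᵀ·S⁻¹ = [89/497; -15/71]
step 0: x' = x̄ + K·y = [-586/71, -321/71]
step 0: P' = (I − K·H)·P̄ = [7486/497 696/71; 696/71 484/71]
step 1: x̄ = F·x = [-377/71, -1758/71]
step 1: P̄ = F·P·Fᵀ + Q = [9243/497 21390/497; 21390/497 68368/497]
step 1: y = z − H·x̄ = [-4449/71]
step 1: S = H·P̄·Hᵀ + R = [397592/497]
step 1: K = P̄·Hᵀ·S⁻¹ = [-11421/99398; -40581/99398]
step 1: x' = x̄ + K·y = [187873/99398, 81735/99398]
step 1: P' = (I − K·H)·P̄ = [399375/49699 273864/49699; 273864/49699 209630/49699]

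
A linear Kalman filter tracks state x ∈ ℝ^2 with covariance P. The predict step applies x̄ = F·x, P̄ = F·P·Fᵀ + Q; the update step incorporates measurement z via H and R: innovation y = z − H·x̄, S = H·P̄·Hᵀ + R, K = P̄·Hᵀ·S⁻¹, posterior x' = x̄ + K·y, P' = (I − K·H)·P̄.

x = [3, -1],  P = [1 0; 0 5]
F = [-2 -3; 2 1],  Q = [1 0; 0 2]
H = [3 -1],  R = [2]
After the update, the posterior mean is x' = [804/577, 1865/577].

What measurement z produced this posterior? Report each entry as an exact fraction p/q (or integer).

z = [1]

x̄ = F·x = [-3, 5]
P̄ = F·P·Fᵀ + Q = [50 -19; -19 11]
S = H·P̄·Hᵀ + R = [577]
K = P̄·Hᵀ·S⁻¹ = [169/577; -68/577]
x' − x̄ = [2535/577, -1020/577] = K·y
y = (KᵀK)⁻¹·Kᵀ·(x' − x̄) = [15]
z = y + H·x̄ = [15] + [-14] = [1]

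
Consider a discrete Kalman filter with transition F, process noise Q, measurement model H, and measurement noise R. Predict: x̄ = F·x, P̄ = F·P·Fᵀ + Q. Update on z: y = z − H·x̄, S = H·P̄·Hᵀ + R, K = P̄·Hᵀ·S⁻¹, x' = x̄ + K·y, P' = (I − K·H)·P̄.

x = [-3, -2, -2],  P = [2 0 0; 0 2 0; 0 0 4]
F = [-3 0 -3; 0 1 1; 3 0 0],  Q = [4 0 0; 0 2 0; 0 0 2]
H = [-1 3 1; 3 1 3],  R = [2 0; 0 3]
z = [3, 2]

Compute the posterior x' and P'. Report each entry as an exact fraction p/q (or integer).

x' = [3645/5978, 14417/11956, -10317/23912]
P' = [16526/2989 11502/2989 -19907/2989; 11502/2989 8931/2989 -29031/5978; -19907/2989 -29031/5978 101139/11956]

x̄ = F·x = [15, -4, -9]
P̄ = F·P·Fᵀ + Q = [58 -12 -18; -12 8 0; -18 0 20]
y = z − H·x̄ = [39, -12]
S = H·P̄·Hᵀ + R = [260 -186; -186 317]
K = P̄·Hᵀ·S⁻¹ = [-1927/5978 453/2989; 1551/11956 -73/5978; 6581/23912 2157/11956]
x' = x̄ + K·y = [3645/5978, 14417/11956, -10317/23912]
P' = (I − K·H)·P̄ = [16526/2989 11502/2989 -19907/2989; 11502/2989 8931/2989 -29031/5978; -19907/2989 -29031/5978 101139/11956]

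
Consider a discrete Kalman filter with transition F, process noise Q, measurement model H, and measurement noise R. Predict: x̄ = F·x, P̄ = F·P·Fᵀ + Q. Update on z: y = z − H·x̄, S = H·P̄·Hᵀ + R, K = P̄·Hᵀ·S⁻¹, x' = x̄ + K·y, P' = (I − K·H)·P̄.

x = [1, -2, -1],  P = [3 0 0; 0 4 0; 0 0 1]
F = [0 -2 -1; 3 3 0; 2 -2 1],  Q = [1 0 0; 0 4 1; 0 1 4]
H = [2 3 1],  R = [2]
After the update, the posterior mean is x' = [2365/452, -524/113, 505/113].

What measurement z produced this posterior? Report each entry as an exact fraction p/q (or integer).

z = [1]

x̄ = F·x = [5, -3, 5]
P̄ = F·P·Fᵀ + Q = [18 -24 15; -24 67 -5; 15 -5 33]
S = H·P̄·Hᵀ + R = [452]
K = P̄·Hᵀ·S⁻¹ = [-21/452; 37/113; 12/113]
x' − x̄ = [105/452, -185/113, -60/113] = K·y
y = (KᵀK)⁻¹·Kᵀ·(x' − x̄) = [-5]
z = y + H·x̄ = [-5] + [6] = [1]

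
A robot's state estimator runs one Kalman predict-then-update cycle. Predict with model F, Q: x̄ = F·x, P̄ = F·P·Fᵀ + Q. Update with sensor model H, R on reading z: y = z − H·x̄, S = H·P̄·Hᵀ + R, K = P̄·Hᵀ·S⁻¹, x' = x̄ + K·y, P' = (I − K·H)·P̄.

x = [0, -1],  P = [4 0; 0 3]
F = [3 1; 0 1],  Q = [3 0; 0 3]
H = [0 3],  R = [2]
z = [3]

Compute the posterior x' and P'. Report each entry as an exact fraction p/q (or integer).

x̄ = F·x = [-1, -1]
P̄ = F·P·Fᵀ + Q = [42 3; 3 6]
y = z − H·x̄ = [6]
S = H·P̄·Hᵀ + R = [56]
K = P̄·Hᵀ·S⁻¹ = [9/56; 9/28]
x' = x̄ + K·y = [-1/28, 13/14]
P' = (I − K·H)·P̄ = [2271/56 3/28; 3/28 3/14]

x' = [-1/28, 13/14]
P' = [2271/56 3/28; 3/28 3/14]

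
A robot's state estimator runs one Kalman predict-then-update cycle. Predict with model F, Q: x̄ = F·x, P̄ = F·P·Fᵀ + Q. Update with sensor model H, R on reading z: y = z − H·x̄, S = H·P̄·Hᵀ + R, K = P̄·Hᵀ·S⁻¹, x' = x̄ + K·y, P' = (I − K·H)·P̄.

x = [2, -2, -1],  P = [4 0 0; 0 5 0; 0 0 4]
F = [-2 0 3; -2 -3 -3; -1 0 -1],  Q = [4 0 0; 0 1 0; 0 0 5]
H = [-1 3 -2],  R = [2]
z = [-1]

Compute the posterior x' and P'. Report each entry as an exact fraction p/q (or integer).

x' = [-823/214, -1285/428, -903/428]
P' = [4534/107 1559/107 85/107; 1559/107 2203/214 1677/214; 85/107 1677/214 2421/214]

x̄ = F·x = [-7, 5, -1]
P̄ = F·P·Fᵀ + Q = [56 -20 -4; -20 98 20; -4 20 13]
y = z − H·x̄ = [-25]
S = H·P̄·Hᵀ + R = [856]
K = P̄·Hᵀ·S⁻¹ = [-27/214; 137/428; 19/428]
x' = x̄ + K·y = [-823/214, -1285/428, -903/428]
P' = (I − K·H)·P̄ = [4534/107 1559/107 85/107; 1559/107 2203/214 1677/214; 85/107 1677/214 2421/214]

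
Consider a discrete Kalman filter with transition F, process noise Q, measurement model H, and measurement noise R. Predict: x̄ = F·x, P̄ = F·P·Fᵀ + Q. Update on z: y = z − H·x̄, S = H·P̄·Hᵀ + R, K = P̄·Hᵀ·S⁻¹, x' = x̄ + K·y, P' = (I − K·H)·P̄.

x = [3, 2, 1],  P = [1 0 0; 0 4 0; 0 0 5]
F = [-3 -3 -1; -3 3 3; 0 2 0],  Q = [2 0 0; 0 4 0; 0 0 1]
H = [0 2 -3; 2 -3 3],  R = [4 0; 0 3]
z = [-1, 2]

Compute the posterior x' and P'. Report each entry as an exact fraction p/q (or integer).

x' = [-291898/98369, -576158/98369, -325561/98369]
P' = [300624/98369 305754/98369 139476/98369; 305754/98369 681850/98369 450180/98369; 139476/98369 450180/98369 339148/98369]

x̄ = F·x = [-16, 0, 4]
P̄ = F·P·Fᵀ + Q = [52 -42 -24; -42 94 24; -24 24 17]
y = z − H·x̄ = [11, 22]
S = H·P̄·Hᵀ + R = [245 -381; -381 994]
K = P̄·Hᵀ·S⁻¹ = [48270/98369 34138/98369; 3290/98369 -27834/98369; -29271/98369 -18048/98369]
x' = x̄ + K·y = [-291898/98369, -576158/98369, -325561/98369]
P' = (I − K·H)·P̄ = [300624/98369 305754/98369 139476/98369; 305754/98369 681850/98369 450180/98369; 139476/98369 450180/98369 339148/98369]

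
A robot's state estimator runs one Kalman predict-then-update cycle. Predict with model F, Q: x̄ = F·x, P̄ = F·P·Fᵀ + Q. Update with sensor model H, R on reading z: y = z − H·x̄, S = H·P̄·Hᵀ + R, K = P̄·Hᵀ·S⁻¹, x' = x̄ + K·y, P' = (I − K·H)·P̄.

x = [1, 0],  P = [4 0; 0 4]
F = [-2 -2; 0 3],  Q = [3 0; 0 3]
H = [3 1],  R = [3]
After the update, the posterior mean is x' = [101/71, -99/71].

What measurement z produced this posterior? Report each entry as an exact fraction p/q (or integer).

z = [3]

x̄ = F·x = [-2, 0]
P̄ = F·P·Fᵀ + Q = [35 -24; -24 39]
S = H·P̄·Hᵀ + R = [213]
K = P̄·Hᵀ·S⁻¹ = [27/71; -11/71]
x' − x̄ = [243/71, -99/71] = K·y
y = (KᵀK)⁻¹·Kᵀ·(x' − x̄) = [9]
z = y + H·x̄ = [9] + [-6] = [3]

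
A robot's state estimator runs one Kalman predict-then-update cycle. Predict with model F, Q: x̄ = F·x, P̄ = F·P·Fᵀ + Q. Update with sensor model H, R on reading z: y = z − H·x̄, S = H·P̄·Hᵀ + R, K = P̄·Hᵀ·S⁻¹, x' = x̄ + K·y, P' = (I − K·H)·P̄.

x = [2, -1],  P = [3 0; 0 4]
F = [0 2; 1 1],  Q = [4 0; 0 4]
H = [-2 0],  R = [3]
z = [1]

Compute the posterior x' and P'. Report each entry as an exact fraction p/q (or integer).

x' = [-46/83, 131/83]
P' = [60/83 24/83; 24/83 657/83]

x̄ = F·x = [-2, 1]
P̄ = F·P·Fᵀ + Q = [20 8; 8 11]
y = z − H·x̄ = [-3]
S = H·P̄·Hᵀ + R = [83]
K = P̄·Hᵀ·S⁻¹ = [-40/83; -16/83]
x' = x̄ + K·y = [-46/83, 131/83]
P' = (I − K·H)·P̄ = [60/83 24/83; 24/83 657/83]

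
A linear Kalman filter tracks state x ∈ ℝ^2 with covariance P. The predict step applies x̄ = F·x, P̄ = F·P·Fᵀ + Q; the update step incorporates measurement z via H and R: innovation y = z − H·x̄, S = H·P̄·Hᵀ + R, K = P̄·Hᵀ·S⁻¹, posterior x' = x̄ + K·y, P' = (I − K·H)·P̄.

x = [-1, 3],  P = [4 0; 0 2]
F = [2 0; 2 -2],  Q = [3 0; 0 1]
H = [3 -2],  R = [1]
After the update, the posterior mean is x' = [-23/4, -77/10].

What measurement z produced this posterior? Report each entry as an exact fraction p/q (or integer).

z = [-2]

x̄ = F·x = [-2, -8]
P̄ = F·P·Fᵀ + Q = [19 16; 16 25]
S = H·P̄·Hᵀ + R = [80]
K = P̄·Hᵀ·S⁻¹ = [5/16; -1/40]
x' − x̄ = [-15/4, 3/10] = K·y
y = (KᵀK)⁻¹·Kᵀ·(x' − x̄) = [-12]
z = y + H·x̄ = [-12] + [10] = [-2]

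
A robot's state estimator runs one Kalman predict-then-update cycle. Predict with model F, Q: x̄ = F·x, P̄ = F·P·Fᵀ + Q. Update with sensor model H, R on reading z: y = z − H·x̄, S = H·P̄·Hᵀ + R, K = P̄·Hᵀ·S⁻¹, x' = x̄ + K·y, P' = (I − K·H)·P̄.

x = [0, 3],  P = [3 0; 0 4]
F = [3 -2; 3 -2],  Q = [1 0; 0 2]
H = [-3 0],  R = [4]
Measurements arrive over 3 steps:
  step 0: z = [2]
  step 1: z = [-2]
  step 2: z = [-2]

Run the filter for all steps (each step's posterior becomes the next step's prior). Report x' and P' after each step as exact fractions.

step 0: x' = [-18/25, -21/25], P' = [11/25 43/100; 43/100 1359/400]
step 1: x' = [7842/12451, 6810/12451], P' = [5356/12451 4956/12451; 4956/12451 41009/12451]
step 2: x' = [1030938/1536775, 1045386/1536775], P' = [660876/1536775 611072/1536775; 611072/1536775 5059534/1536775]

step 0: x̄ = F·x = [-6, -6]
step 0: P̄ = F·P·Fᵀ + Q = [44 43; 43 45]
step 0: y = z − H·x̄ = [-16]
step 0: S = H·P̄·Hᵀ + R = [400]
step 0: K = P̄·Hᵀ·S⁻¹ = [-33/100; -129/400]
step 0: x' = x̄ + K·y = [-18/25, -21/25]
step 0: P' = (I − K·H)·P̄ = [11/25 43/100; 43/100 1359/400]
step 1: x̄ = F·x = [-12/25, -12/25]
step 1: P̄ = F·P·Fᵀ + Q = [1339/100 1239/100; 1239/100 1439/100]
step 1: y = z − H·x̄ = [-86/25]
step 1: S = H·P̄·Hᵀ + R = [12451/100]
step 1: K = P̄·Hᵀ·S⁻¹ = [-4017/12451; -3717/12451]
step 1: x' = x̄ + K·y = [7842/12451, 6810/12451]
step 1: P' = (I − K·H)·P̄ = [5356/12451 4956/12451; 4956/12451 41009/12451]
step 2: x̄ = F·x = [9906/12451, 9906/12451]
step 2: P̄ = F·P·Fᵀ + Q = [165219/12451 152768/12451; 152768/12451 177670/12451]
step 2: y = z − H·x̄ = [4816/12451]
step 2: S = H·P̄·Hᵀ + R = [1536775/12451]
step 2: K = P̄·Hᵀ·S⁻¹ = [-495657/1536775; -458304/1536775]
step 2: x' = x̄ + K·y = [1030938/1536775, 1045386/1536775]
step 2: P' = (I − K·H)·P̄ = [660876/1536775 611072/1536775; 611072/1536775 5059534/1536775]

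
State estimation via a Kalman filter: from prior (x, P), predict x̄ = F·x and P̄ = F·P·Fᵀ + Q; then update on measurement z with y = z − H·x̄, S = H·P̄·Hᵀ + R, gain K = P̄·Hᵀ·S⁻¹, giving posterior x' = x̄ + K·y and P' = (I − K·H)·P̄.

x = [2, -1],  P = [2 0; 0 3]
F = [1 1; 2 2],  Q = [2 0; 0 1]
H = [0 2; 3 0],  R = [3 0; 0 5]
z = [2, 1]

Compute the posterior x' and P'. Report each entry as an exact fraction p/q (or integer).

x' = [431/1158, 195/193]
P' = [1045/2316 25/386; 25/386 132/193]

x̄ = F·x = [1, 2]
P̄ = F·P·Fᵀ + Q = [7 10; 10 21]
y = z − H·x̄ = [-2, -2]
S = H·P̄·Hᵀ + R = [87 60; 60 68]
K = P̄·Hᵀ·S⁻¹ = [25/579 209/772; 88/193 15/386]
x' = x̄ + K·y = [431/1158, 195/193]
P' = (I − K·H)·P̄ = [1045/2316 25/386; 25/386 132/193]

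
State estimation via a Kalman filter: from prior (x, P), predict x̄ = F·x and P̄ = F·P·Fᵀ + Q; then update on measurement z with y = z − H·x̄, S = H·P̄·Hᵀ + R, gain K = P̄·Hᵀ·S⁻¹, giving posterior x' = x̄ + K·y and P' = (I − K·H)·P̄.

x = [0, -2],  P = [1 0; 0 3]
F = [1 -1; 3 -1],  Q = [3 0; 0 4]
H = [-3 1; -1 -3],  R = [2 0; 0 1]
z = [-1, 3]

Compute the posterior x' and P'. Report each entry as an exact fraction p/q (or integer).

x' = [1/33, -884/891]
P' = [2/11 -8/297; -8/297 868/8019]

x̄ = F·x = [2, 2]
P̄ = F·P·Fᵀ + Q = [7 6; 6 16]
y = z − H·x̄ = [3, 11]
S = H·P̄·Hᵀ + R = [45 21; 21 188]
K = P̄·Hᵀ·S⁻¹ = [-85/297 -10/99; 758/8019 -796/2673]
x' = x̄ + K·y = [1/33, -884/891]
P' = (I − K·H)·P̄ = [2/11 -8/297; -8/297 868/8019]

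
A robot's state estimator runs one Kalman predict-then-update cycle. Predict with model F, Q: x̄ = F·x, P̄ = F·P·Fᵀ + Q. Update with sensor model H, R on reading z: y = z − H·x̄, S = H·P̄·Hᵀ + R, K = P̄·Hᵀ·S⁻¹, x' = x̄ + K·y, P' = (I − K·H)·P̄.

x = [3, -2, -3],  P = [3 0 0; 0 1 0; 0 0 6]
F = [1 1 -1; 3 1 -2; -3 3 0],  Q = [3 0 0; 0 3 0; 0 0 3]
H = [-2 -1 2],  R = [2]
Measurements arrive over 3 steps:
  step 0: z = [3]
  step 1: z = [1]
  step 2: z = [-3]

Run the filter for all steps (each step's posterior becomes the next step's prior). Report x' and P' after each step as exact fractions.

step 0: x̄ = F·x = [4, 13, -15]
step 0: P̄ = F·P·Fᵀ + Q = [13 22 -6; 22 55 -24; -6 -24 39]
step 0: y = z − H·x̄ = [54]
step 0: S = H·P̄·Hᵀ + R = [497]
step 0: K = P̄·Hᵀ·S⁻¹ = [-60/497; -21/71; 114/497]
step 0: x' = x̄ + K·y = [-1252/497, -211/71, -1299/497]
step 0: P' = (I − K·H)·P̄ = [2861/497 302/71 3858/497; 302/71 818/71 690/71; 3858/497 690/71 6387/497]
step 1: x̄ = F·x = [-1430/497, -2635/497, -675/497]
step 1: P̄ = F·P·Fᵀ + Q = [3317/497 1759/497 5679/497; 1759/497 5582/497 -1719/497; 5679/497 -1719/497 40722/497]
step 1: y = z − H·x̄ = [-3648/497]
step 1: S = H·P̄·Hᵀ + R = [151212/497]
step 1: K = P̄·Hᵀ·S⁻¹ = [2965/151212; -6269/75606; 23935/50404]
step 1: x' = x̄ + K·y = [-38070/12601, -59139/12601, -61035/12601]
step 1: P' = (I − K·H)·P̄ = [991507/151212 304987/75606 433153/50404; 304987/75606 345505/37803 214741/25202; 433153/50404 214741/25202 671829/50404]
step 2: x̄ = F·x = [-36174/12601, -51279/12601, -63207/12601]
step 2: P̄ = F·P·Fᵀ + Q = [73899/12601 77463/25202 200763/25202; 77463/25202 1733719/151212 -350527/50404; 200763/25202 -350527/50404 3611949/50404]
step 2: y = z − H·x̄ = [-35016/12601]
step 2: S = H·P̄·Hᵀ + R = [45355495/151212]
step 2: K = P̄·Hᵀ·S⁻¹ = [170802/45355495; -4766437/45355495; 20314119/45355495]
step 2: x' = x̄ + K·y = [-130677762/45355495, -171326313/45355495, -283953969/45355495]
step 2: P' = (I − K·H)·P̄ = [265795938/45355495 144792432/45355495 338362956/45355495; 144792432/45355495 369777278/45355495 324914634/45355495; 338362956/45355495 324914634/45355495 521134392/45355495]

step 0: x' = [-1252/497, -211/71, -1299/497], P' = [2861/497 302/71 3858/497; 302/71 818/71 690/71; 3858/497 690/71 6387/497]
step 1: x' = [-38070/12601, -59139/12601, -61035/12601], P' = [991507/151212 304987/75606 433153/50404; 304987/75606 345505/37803 214741/25202; 433153/50404 214741/25202 671829/50404]
step 2: x' = [-130677762/45355495, -171326313/45355495, -283953969/45355495], P' = [265795938/45355495 144792432/45355495 338362956/45355495; 144792432/45355495 369777278/45355495 324914634/45355495; 338362956/45355495 324914634/45355495 521134392/45355495]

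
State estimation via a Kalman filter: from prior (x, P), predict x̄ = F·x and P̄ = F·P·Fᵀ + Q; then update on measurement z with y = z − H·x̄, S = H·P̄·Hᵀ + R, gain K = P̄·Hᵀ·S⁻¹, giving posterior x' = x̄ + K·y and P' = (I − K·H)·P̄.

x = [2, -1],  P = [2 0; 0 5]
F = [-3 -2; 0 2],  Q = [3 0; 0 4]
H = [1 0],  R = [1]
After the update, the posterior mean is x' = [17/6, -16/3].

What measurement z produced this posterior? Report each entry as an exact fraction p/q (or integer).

x̄ = F·x = [-4, -2]
P̄ = F·P·Fᵀ + Q = [41 -20; -20 24]
S = H·P̄·Hᵀ + R = [42]
K = P̄·Hᵀ·S⁻¹ = [41/42; -10/21]
x' − x̄ = [41/6, -10/3] = K·y
y = (KᵀK)⁻¹·Kᵀ·(x' − x̄) = [7]
z = y + H·x̄ = [7] + [-4] = [3]

z = [3]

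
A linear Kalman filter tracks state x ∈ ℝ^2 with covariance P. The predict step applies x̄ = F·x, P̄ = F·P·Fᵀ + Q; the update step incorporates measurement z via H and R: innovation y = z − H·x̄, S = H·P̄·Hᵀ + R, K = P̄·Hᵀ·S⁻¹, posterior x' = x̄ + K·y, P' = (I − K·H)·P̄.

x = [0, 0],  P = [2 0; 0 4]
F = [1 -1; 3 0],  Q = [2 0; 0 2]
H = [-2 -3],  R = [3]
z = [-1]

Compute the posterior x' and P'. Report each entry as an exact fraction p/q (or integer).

x' = [34/287, 72/287]
P' = [1140/287 -726/287; -726/287 556/287]

x̄ = F·x = [0, 0]
P̄ = F·P·Fᵀ + Q = [8 6; 6 20]
y = z − H·x̄ = [-1]
S = H·P̄·Hᵀ + R = [287]
K = P̄·Hᵀ·S⁻¹ = [-34/287; -72/287]
x' = x̄ + K·y = [34/287, 72/287]
P' = (I − K·H)·P̄ = [1140/287 -726/287; -726/287 556/287]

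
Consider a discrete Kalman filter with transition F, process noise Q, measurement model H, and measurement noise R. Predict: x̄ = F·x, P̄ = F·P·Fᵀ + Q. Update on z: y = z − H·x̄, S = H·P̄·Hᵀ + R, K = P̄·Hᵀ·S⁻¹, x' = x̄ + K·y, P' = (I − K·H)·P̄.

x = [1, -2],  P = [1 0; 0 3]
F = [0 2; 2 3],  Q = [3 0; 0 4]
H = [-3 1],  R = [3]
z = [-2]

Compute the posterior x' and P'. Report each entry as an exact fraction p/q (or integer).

x' = [2/13, -14/13]
P' = [246/65 657/65; 657/65 1914/65]

x̄ = F·x = [-4, -4]
P̄ = F·P·Fᵀ + Q = [15 18; 18 35]
y = z − H·x̄ = [-10]
S = H·P̄·Hᵀ + R = [65]
K = P̄·Hᵀ·S⁻¹ = [-27/65; -19/65]
x' = x̄ + K·y = [2/13, -14/13]
P' = (I − K·H)·P̄ = [246/65 657/65; 657/65 1914/65]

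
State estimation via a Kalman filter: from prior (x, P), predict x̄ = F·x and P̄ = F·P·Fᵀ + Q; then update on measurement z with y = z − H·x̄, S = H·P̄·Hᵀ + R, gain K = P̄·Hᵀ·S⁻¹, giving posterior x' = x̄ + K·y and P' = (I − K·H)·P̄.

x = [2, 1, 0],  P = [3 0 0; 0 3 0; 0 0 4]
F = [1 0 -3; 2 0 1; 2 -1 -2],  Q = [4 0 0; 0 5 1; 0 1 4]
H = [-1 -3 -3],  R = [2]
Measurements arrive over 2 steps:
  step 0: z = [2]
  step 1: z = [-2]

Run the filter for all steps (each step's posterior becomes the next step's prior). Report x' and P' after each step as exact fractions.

step 0: x' = [-1309/783, 148/87, -467/261], P' = [20444/783 -1442/87 2080/261; -1442/87 417/29 -255/29; 2080/261 -255/29 545/87]
step 1: x' = [14294381/3606146, -7269577/3606146, 2449716/1803073], P' = [135823879/3606146 -65472505/3606146 10116727/1803073; -65472505/3606146 39727745/3606146 -8744798/1803073; 10116727/1803073 -8744798/1803073 5560145/1803073]

step 0: x̄ = F·x = [2, 4, 3]
step 0: P̄ = F·P·Fᵀ + Q = [43 -6 30; -6 21 5; 30 5 35]
step 0: y = z − H·x̄ = [25]
step 0: S = H·P̄·Hᵀ + R = [783]
step 0: K = P̄·Hᵀ·S⁻¹ = [-115/783; -8/87; -50/261]
step 0: x' = x̄ + K·y = [-1309/783, 148/87, -467/261]
step 0: P' = (I − K·H)·P̄ = [20444/783 -1442/87 2080/261; -1442/87 417/29 -255/29; 2080/261 -255/29 545/87]
step 1: x̄ = F·x = [2894/783, -4019/783, -1148/783]
step 1: P̄ = F·P·Fᵀ + Q = [30281/783 -5027/783 12721/783; -5027/783 115556/783 93110/783; 12721/783 93110/783 90239/783]
step 1: y = z − H·x̄ = [-14173/783]
step 1: S = H·P̄·Hᵀ + R = [3606146/783]
step 1: K = P̄·Hᵀ·S⁻¹ = [-53363/3606146; -620971/3606146; -281384/1803073]
step 1: x' = x̄ + K·y = [14294381/3606146, -7269577/3606146, 2449716/1803073]
step 1: P' = (I − K·H)·P̄ = [135823879/3606146 -65472505/3606146 10116727/1803073; -65472505/3606146 39727745/3606146 -8744798/1803073; 10116727/1803073 -8744798/1803073 5560145/1803073]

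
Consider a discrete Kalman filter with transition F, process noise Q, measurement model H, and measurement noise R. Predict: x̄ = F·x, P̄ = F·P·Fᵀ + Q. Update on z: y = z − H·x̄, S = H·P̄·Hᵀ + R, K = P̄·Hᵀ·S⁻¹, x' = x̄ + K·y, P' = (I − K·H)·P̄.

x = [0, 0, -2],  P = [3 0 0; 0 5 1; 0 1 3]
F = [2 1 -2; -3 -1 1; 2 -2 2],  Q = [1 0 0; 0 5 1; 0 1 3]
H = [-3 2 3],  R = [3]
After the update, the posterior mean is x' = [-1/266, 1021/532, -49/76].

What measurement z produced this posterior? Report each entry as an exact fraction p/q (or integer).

x̄ = F·x = [4, -2, -4]
P̄ = F·P·Fᵀ + Q = [26 -26 -4; -26 38 -5; -4 -5 39]
S = H·P̄·Hᵀ + R = [1064]
K = P̄·Hᵀ·S⁻¹ = [-71/532; 139/1064; 17/152]
x' − x̄ = [-1065/266, 2085/532, 255/76] = K·y
y = (KᵀK)⁻¹·Kᵀ·(x' − x̄) = [30]
z = y + H·x̄ = [30] + [-28] = [2]

z = [2]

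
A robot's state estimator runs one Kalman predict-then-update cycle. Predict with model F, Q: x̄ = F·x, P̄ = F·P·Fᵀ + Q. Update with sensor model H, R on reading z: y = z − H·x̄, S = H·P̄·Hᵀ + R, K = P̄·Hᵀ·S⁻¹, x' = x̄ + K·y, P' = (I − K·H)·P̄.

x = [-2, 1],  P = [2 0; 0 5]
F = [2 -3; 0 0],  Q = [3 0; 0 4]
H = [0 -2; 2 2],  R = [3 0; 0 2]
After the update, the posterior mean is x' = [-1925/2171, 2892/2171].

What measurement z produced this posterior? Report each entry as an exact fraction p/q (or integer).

z = [-3, 1]

x̄ = F·x = [-7, 0]
P̄ = F·P·Fᵀ + Q = [56 0; 0 4]
S = H·P̄·Hᵀ + R = [19 -16; -16 242]
K = P̄·Hᵀ·S⁻¹ = [896/2171 1064/2171; -904/2171 12/2171]
x' − x̄ = [13272/2171, 2892/2171] = K·y
y = (KᵀK)⁻¹·Kᵀ·(x' − x̄) = [-3, 15]
z = y + H·x̄ = [-3, 15] + [0, -14] = [-3, 1]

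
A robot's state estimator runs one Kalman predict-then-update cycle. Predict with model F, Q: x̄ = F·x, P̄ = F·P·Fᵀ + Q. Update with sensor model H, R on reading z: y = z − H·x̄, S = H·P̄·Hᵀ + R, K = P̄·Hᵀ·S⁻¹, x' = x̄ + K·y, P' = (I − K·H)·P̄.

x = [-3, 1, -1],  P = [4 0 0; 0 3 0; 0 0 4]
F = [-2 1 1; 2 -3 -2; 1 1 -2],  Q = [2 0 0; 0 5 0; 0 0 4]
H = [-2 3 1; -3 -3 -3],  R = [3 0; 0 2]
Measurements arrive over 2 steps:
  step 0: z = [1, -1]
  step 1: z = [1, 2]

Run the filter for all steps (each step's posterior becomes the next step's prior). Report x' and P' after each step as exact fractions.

step 0: x̄ = F·x = [6, -7, 0]
step 0: P̄ = F·P·Fᵀ + Q = [25 -33 -13; -33 64 15; -13 15 27]
step 0: y = z − H·x̄ = [34, -4]
step 0: S = H·P̄·Hᵀ + R = [1244 -627; -627 488]
step 0: K = P̄·Hᵀ·S⁻¹ = [-39555/213943 -23202/213943; 46698/213943 -501/213943; -6725/213943 -46782/213943]
step 0: x' = x̄ + K·y = [31596/213943, 92135/213943, -41522/213943]
step 0: P' = (I − K·H)·P̄ = [402391/213943 536520/213943 -923443/213943; 536520/213943 874660/213943 -1410846/213943; -923443/213943 -1410846/213943 2365477/213943]
step 1: x̄ = F·x = [-12579/213943, -130169/213943, 206775/213943]
step 1: P̄ = F·P·Fᵀ + Q = [4003587/213943 -3158766/213943 -8403965/213943; -3158766/213943 4032279/213943 7003464/213943; -8403965/213943 7003464/213943 22004927/213943]
step 1: y = z − H·x̄ = [372517/213943, 619967/213943]
step 1: S = H·P̄·Hᵀ + R = [188493451/213943 -178060935/213943; -178060935/213943 188728217/213943]
step 1: K = P̄·Hᵀ·S⁻¹ = [-3962387563/18081154094 -1565808741/18081154094; 1377274866/9040577047 167445009/9040577047; 1326545121/18081154094 -4670470341/18081154094]
step 1: x' = x̄ + K·y = [-6249910754/9040577047, -2617212026/9040577047, 3125490810/9040577047]
step 1: P' = (I − K·H)·P̄ = [24875487013/18081154094 15423856464/9040577047 -54679327447/18081154094; 15423856464/9040577047 25257511998/9040577047 -40792998468/9040577047; -54679327447/18081154094 -40792998468/9040577047 139378971277/18081154094]

step 0: x' = [31596/213943, 92135/213943, -41522/213943], P' = [402391/213943 536520/213943 -923443/213943; 536520/213943 874660/213943 -1410846/213943; -923443/213943 -1410846/213943 2365477/213943]
step 1: x' = [-6249910754/9040577047, -2617212026/9040577047, 3125490810/9040577047], P' = [24875487013/18081154094 15423856464/9040577047 -54679327447/18081154094; 15423856464/9040577047 25257511998/9040577047 -40792998468/9040577047; -54679327447/18081154094 -40792998468/9040577047 139378971277/18081154094]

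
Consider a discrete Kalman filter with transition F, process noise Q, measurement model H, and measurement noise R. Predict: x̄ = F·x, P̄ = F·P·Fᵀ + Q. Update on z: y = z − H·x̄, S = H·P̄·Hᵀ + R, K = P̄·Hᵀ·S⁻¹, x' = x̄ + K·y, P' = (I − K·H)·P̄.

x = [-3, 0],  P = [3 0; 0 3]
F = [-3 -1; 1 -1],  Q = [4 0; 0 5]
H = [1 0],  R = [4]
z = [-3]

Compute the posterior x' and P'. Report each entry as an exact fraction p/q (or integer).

x' = [-33/19, -21/19]
P' = [68/19 -12/19; -12/19 191/19]

x̄ = F·x = [9, -3]
P̄ = F·P·Fᵀ + Q = [34 -6; -6 11]
y = z − H·x̄ = [-12]
S = H·P̄·Hᵀ + R = [38]
K = P̄·Hᵀ·S⁻¹ = [17/19; -3/19]
x' = x̄ + K·y = [-33/19, -21/19]
P' = (I − K·H)·P̄ = [68/19 -12/19; -12/19 191/19]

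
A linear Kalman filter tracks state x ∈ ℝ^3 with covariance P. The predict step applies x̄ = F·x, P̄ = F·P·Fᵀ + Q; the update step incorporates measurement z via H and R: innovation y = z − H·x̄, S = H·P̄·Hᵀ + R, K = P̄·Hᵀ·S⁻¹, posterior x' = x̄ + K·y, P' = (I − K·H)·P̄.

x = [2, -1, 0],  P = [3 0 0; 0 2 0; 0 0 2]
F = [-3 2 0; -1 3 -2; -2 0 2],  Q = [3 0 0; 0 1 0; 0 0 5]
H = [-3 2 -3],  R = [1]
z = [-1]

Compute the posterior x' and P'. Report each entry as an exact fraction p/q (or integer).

x' = [-205/56, -4001/784, 65/112]
P' = [71/4 1203/56 -27/8; 1203/56 23511/784 -167/112; -27/8 -167/112 39/16]

x̄ = F·x = [-8, -5, -4]
P̄ = F·P·Fᵀ + Q = [38 21 18; 21 30 -2; 18 -2 25]
y = z − H·x̄ = [-27]
S = H·P̄·Hᵀ + R = [784]
K = P̄·Hᵀ·S⁻¹ = [-9/56; 3/784; -19/112]
x' = x̄ + K·y = [-205/56, -4001/784, 65/112]
P' = (I − K·H)·P̄ = [71/4 1203/56 -27/8; 1203/56 23511/784 -167/112; -27/8 -167/112 39/16]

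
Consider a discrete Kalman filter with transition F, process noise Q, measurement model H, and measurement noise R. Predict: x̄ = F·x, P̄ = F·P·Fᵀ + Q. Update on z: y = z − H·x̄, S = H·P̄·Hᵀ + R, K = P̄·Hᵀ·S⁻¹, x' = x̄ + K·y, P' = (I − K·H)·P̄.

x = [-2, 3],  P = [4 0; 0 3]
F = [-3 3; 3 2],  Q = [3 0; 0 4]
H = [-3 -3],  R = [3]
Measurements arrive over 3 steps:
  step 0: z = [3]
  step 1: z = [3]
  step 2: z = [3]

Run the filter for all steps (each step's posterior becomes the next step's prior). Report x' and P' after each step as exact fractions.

step 0: x' = [1401/247, -1632/247], P' = [9390/247 -9342/247; -9342/247 9376/247]
step 1: x' = [951129/708634, -833838/354317], P' = [6578373/708634 -3148431/354317; -3148431/354317 3125740/354317]
step 2: x' = [388735497/242225474, -317387922/121112737], P' = [2242083291/242225474 -2146907775/242225474; -2146907775/242225474 1066177989/121112737]

step 0: x̄ = F·x = [15, 0]
step 0: P̄ = F·P·Fᵀ + Q = [66 -18; -18 52]
step 0: y = z − H·x̄ = [48]
step 0: S = H·P̄·Hᵀ + R = [741]
step 0: K = P̄·Hᵀ·S⁻¹ = [-48/247; -34/247]
step 0: x' = x̄ + K·y = [1401/247, -1632/247]
step 0: P' = (I − K·H)·P̄ = [9390/247 -9342/247; -9342/247 9376/247]
step 1: x̄ = F·x = [-9099/247, 939/247]
step 1: P̄ = F·P·Fᵀ + Q = [337791/247 -56280/247; -56280/247 10898/247]
step 1: y = z − H·x̄ = [-23739/247]
step 1: S = H·P̄·Hᵀ + R = [2125902/247]
step 1: K = P̄·Hᵀ·S⁻¹ = [-281511/708634; 22691/354317]
step 1: x' = x̄ + K·y = [951129/708634, -833838/354317]
step 1: P' = (I − K·H)·P̄ = [6578373/708634 -3148431/354317; -3148431/354317 3125740/354317]
step 2: x̄ = F·x = [-7856415/708634, -481965/708634]
step 2: P̄ = F·P·Fᵀ + Q = [230938095/708634 -40587063/708634; -40587063/708634 11483469/708634]
step 2: y = z − H·x̄ = [-11444619/354317]
step 2: S = H·P̄·Hᵀ + R = [726676422/354317]
step 2: K = P̄·Hᵀ·S⁻¹ = [-47587758/121112737; 14551797/242225474]
step 2: x' = x̄ + K·y = [388735497/242225474, -317387922/121112737]
step 2: P' = (I − K·H)·P̄ = [2242083291/242225474 -2146907775/242225474; -2146907775/242225474 1066177989/121112737]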